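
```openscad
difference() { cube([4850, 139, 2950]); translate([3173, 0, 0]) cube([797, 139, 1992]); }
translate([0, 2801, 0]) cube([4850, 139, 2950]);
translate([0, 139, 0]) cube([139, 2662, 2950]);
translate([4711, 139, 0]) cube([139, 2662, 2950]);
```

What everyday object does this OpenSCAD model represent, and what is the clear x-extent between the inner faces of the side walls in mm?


A single room. The interior width is 4572 mm.

Four walls enclosing a rectangle with a door in the front wall — a room. Outside width 4850 minus two 139 mm walls gives 4572 mm.


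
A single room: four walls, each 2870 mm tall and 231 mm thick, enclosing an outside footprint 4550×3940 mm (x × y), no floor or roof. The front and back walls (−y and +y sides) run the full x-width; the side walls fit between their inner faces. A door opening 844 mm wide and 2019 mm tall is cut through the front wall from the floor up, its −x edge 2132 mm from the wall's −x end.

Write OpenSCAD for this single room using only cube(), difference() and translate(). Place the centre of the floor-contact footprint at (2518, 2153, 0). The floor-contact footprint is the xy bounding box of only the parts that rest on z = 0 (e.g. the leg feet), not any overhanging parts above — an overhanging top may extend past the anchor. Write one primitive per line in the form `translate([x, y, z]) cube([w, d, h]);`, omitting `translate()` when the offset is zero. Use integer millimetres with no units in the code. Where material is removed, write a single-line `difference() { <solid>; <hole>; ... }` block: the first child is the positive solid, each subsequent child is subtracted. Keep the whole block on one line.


difference() { translate([243, 183, 0]) cube([4550, 231, 2870]); translate([2375, 183, 0]) cube([844, 231, 2019]); }
translate([243, 3892, 0]) cube([4550, 231, 2870]);
translate([243, 414, 0]) cube([231, 3478, 2870]);
translate([4562, 414, 0]) cube([231, 3478, 2870]);


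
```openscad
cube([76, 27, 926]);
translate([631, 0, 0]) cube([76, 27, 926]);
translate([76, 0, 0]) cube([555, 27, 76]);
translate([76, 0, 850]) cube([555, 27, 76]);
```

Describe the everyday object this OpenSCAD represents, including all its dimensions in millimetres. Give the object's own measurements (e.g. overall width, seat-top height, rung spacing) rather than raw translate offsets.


A rectangular picture frame lying in the x–z plane (depth along y). The opening is 555 mm wide (x) by 774 mm tall (z), surrounded by a border 76 mm wide on all four sides. The frame is 27 mm deep and is made of two full-height vertical stiles with two horizontal rails fitted between them.


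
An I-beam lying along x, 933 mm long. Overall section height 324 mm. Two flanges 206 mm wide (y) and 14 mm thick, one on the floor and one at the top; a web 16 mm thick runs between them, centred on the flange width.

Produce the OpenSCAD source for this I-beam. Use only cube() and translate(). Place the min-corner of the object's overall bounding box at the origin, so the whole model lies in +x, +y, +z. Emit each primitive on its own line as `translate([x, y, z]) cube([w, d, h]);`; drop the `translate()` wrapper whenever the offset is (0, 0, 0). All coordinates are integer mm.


cube([933, 206, 14]);
translate([0, 95, 14]) cube([933, 16, 296]);
translate([0, 0, 310]) cube([933, 206, 14]);


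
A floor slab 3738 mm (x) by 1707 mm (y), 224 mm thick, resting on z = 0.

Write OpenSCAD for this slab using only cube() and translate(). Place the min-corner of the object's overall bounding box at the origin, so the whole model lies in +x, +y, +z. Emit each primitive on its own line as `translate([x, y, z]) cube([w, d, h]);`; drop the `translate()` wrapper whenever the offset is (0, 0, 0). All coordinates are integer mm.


cube([3738, 1707, 224]);


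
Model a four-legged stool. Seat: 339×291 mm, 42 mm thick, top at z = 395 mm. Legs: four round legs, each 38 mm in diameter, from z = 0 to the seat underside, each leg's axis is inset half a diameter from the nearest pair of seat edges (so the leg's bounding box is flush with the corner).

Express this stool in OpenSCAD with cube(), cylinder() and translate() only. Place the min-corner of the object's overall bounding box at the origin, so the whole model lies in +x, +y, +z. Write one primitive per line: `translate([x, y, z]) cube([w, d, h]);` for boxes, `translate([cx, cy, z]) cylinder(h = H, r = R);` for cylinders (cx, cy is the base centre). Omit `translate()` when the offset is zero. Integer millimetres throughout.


translate([0, 0, 353]) cube([339, 291, 42]);
translate([19, 19, 0]) cylinder(h = 353, r = 19);
translate([320, 19, 0]) cylinder(h = 353, r = 19);
translate([19, 272, 0]) cylinder(h = 353, r = 19);
translate([320, 272, 0]) cylinder(h = 353, r = 19);


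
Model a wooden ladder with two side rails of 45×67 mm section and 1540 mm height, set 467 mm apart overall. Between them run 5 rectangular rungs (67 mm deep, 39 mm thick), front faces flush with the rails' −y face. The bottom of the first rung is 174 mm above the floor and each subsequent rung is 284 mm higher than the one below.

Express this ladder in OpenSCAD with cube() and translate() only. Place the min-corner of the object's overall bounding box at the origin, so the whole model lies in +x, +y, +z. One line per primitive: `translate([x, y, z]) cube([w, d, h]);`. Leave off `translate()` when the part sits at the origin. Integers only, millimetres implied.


cube([45, 67, 1540]);
translate([422, 0, 0]) cube([45, 67, 1540]);
translate([45, 0, 174]) cube([377, 67, 39]);
translate([45, 0, 458]) cube([377, 67, 39]);
translate([45, 0, 742]) cube([377, 67, 39]);
translate([45, 0, 1026]) cube([377, 67, 39]);
translate([45, 0, 1310]) cube([377, 67, 39]);


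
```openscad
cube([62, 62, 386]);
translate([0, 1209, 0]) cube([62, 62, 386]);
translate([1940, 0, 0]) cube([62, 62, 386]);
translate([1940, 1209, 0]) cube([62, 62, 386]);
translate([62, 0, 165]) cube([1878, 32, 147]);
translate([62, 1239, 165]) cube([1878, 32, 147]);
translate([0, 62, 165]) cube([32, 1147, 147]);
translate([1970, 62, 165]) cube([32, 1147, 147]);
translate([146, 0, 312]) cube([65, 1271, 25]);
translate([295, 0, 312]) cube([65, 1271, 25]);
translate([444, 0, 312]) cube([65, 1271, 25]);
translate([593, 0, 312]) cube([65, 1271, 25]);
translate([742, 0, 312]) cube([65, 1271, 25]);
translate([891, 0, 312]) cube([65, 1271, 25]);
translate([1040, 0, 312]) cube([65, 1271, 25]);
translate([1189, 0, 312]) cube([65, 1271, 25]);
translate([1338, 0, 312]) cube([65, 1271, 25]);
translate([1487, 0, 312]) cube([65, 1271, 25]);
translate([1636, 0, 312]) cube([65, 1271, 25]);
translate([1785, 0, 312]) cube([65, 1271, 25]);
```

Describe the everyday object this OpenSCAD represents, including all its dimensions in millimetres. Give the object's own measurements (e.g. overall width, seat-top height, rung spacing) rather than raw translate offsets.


A bed frame 2002 mm long (x) by 1271 mm wide (y). Four 62×62 mm corner posts, 386 mm tall, at the corners of the footprint. Four rails of 32 mm thickness and 147 mm height run between adjacent posts with their undersides at z = 165 mm, their outer faces flush with the outside of the frame (the two x-running rails run between the posts' inner faces; the two y-running rails run between the posts' inner faces). 12 slats, each 65 mm wide (x) and 25 mm thick, lie across the top of the two x-running rails, running the full 1271 mm width of the frame in y; along x they sit between the end posts with a 84 mm gap after the −x posts and between neighbouring slats, leaving 90 mm before the +x posts.


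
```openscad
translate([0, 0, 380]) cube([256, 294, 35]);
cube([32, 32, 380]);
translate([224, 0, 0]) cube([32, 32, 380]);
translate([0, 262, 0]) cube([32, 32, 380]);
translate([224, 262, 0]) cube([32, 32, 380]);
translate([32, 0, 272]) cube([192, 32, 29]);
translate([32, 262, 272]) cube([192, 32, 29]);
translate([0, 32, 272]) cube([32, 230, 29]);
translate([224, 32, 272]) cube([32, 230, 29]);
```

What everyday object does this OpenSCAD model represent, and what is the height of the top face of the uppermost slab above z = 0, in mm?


A stool. The seat height is 415 mm.

A 256×294×35 slab at z = 380 on four corner posts — a stool. The seat top is 380 + 35 = 415 mm.


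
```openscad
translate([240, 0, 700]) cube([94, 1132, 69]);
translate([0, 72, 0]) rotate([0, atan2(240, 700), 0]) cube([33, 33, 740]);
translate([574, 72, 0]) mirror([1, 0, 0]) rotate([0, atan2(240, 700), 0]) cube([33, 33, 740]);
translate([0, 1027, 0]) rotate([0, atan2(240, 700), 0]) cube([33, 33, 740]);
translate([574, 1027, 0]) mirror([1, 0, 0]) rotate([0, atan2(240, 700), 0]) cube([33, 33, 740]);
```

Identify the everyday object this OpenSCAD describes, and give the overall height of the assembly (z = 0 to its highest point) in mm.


A sawhorse. The overall height is 769 mm.

A beam across two mirrored pairs of raked legs — a sawhorse. The beam's underside is at z = 700 (matching the legs' vertical rise in atan2(240, 700)) and the beam is 69 mm tall, so its top is at 700 + 69 = 769 mm. The raked legs top out at the beam's underside, so that is the highest point.


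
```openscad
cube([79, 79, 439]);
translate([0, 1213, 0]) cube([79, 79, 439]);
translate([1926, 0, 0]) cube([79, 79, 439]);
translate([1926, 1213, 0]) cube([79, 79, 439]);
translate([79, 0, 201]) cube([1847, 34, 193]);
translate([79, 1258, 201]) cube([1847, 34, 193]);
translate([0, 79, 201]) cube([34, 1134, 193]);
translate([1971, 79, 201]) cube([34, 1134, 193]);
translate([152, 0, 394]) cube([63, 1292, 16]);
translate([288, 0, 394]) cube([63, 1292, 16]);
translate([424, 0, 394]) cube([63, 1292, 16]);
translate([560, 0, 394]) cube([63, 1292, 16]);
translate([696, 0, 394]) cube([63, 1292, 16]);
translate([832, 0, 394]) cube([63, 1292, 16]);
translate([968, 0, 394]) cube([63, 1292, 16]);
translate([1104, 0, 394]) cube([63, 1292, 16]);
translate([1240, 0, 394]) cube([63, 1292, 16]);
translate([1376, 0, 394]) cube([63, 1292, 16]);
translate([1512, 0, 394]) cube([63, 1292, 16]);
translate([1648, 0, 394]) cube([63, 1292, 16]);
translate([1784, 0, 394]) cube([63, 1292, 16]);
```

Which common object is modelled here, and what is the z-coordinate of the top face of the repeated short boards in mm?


A bed frame. The slat-top height is 410 mm.

Four posts, four rails, and a row of slats — a bed frame. Slats sit on the rails at z = 201 + 193 = 394; with slat thickness 16, the top is 410 mm.


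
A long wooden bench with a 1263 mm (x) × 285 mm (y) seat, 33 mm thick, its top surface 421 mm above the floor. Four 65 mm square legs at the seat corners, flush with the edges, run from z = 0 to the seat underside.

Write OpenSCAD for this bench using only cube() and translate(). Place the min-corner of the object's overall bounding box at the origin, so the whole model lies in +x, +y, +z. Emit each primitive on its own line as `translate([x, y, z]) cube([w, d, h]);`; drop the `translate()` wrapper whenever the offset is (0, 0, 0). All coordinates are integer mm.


translate([0, 0, 388]) cube([1263, 285, 33]);
cube([65, 65, 388]);
translate([0, 220, 0]) cube([65, 65, 388]);
translate([1198, 0, 0]) cube([65, 65, 388]);
translate([1198, 220, 0]) cube([65, 65, 388]);


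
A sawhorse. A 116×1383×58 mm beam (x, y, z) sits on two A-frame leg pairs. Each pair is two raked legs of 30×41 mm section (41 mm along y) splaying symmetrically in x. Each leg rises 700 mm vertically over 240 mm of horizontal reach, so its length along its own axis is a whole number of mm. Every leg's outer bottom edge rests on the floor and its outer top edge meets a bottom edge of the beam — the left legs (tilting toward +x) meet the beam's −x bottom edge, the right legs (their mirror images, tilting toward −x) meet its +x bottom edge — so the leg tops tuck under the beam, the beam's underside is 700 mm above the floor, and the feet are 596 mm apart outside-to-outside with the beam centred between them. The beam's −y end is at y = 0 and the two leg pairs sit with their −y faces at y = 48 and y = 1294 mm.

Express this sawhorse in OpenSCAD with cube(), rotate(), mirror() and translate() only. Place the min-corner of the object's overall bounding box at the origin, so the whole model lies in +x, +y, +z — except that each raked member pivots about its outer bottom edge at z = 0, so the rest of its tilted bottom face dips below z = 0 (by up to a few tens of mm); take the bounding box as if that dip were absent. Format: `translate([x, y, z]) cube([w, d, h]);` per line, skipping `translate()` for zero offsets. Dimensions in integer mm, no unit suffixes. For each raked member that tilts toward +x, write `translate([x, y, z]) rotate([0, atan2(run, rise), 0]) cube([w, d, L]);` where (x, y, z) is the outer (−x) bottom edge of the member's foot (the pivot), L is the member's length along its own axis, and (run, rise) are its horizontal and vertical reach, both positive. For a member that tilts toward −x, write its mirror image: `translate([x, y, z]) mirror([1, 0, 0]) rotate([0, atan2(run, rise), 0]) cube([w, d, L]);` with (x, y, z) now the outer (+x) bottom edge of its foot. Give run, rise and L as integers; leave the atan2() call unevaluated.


// leg length = √(240² + 700²) = 740
// right-leg outer foot x = 2·240 + 116 = 596
// beam min-corner = (240, 0, 700)
translate([240, 0, 700]) cube([116, 1383, 58]);
translate([0, 48, 0]) rotate([0, atan2(240, 700), 0]) cube([30, 41, 740]);
translate([596, 48, 0]) mirror([1, 0, 0]) rotate([0, atan2(240, 700), 0]) cube([30, 41, 740]);
translate([0, 1294, 0]) rotate([0, atan2(240, 700), 0]) cube([30, 41, 740]);
translate([596, 1294, 0]) mirror([1, 0, 0]) rotate([0, atan2(240, 700), 0]) cube([30, 41, 740]);


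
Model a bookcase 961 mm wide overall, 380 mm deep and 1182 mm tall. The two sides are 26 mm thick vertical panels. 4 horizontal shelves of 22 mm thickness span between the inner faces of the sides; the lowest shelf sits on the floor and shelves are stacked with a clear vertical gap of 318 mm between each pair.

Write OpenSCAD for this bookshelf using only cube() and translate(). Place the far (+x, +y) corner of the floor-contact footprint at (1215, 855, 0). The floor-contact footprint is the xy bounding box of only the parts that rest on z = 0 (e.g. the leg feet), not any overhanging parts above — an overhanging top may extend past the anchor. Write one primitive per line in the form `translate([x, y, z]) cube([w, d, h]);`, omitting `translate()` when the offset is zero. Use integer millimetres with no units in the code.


translate([254, 475, 0]) cube([26, 380, 1182]);
translate([1189, 475, 0]) cube([26, 380, 1182]);
translate([280, 475, 0]) cube([909, 380, 22]);
translate([280, 475, 340]) cube([909, 380, 22]);
translate([280, 475, 680]) cube([909, 380, 22]);
translate([280, 475, 1020]) cube([909, 380, 22]);


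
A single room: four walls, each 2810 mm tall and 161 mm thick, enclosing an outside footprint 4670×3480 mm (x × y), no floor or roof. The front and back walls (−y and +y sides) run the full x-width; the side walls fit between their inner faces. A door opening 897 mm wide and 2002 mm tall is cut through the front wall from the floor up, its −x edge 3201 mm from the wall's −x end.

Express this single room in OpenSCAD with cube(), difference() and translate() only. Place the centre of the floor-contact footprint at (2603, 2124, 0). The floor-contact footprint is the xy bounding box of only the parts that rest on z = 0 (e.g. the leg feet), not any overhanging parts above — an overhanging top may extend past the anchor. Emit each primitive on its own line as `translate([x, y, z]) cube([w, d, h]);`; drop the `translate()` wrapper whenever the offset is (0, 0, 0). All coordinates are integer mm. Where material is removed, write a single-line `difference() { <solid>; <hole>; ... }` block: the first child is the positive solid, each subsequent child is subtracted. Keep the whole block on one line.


difference() { translate([268, 384, 0]) cube([4670, 161, 2810]); translate([3469, 384, 0]) cube([897, 161, 2002]); }
translate([268, 3703, 0]) cube([4670, 161, 2810]);
translate([268, 545, 0]) cube([161, 3158, 2810]);
translate([4777, 545, 0]) cube([161, 3158, 2810]);


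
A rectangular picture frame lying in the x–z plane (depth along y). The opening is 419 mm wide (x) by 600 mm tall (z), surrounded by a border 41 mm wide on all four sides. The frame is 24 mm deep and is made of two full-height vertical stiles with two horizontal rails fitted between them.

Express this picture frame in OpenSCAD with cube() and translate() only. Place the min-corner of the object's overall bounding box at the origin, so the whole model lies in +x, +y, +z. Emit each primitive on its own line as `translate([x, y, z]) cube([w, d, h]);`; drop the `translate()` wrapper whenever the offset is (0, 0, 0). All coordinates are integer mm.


cube([41, 24, 682]);
translate([460, 0, 0]) cube([41, 24, 682]);
translate([41, 0, 0]) cube([419, 24, 41]);
translate([41, 0, 641]) cube([419, 24, 41]);


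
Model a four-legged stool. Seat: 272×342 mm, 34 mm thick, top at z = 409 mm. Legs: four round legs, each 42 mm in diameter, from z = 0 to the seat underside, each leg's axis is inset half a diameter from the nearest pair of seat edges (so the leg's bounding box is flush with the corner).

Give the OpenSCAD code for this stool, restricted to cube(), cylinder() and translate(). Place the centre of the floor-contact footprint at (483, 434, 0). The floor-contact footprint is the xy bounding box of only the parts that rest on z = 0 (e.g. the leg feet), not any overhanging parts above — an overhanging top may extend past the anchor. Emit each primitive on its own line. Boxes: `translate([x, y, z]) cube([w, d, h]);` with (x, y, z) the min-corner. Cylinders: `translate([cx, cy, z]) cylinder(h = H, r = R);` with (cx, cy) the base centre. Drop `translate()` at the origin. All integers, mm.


// leg_h = 409 - 34 = 375
translate([347, 263, 375]) cube([272, 342, 34]);
translate([368, 284, 0]) cylinder(h = 375, r = 21);
translate([598, 284, 0]) cylinder(h = 375, r = 21);
translate([368, 584, 0]) cylinder(h = 375, r = 21);
translate([598, 584, 0]) cylinder(h = 375, r = 21);


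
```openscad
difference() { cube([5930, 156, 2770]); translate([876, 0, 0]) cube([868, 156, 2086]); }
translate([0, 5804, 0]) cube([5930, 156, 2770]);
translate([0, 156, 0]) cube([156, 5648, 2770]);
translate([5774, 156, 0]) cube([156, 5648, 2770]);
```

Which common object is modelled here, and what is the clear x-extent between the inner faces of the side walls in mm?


A single room. The interior width is 5618 mm.

Four walls enclosing a rectangle with a door in the front wall — a room. Outside width 5930 minus two 156 mm walls gives 5618 mm.


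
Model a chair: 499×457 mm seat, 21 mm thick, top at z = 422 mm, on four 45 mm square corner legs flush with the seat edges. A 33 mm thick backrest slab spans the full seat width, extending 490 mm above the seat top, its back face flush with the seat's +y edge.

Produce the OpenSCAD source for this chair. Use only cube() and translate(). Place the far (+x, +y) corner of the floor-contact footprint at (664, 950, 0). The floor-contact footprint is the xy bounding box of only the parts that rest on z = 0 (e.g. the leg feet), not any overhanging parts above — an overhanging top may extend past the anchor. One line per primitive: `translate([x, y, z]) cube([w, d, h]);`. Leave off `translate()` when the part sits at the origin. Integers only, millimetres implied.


// leg_h = 422 - 21 = 401
translate([165, 493, 401]) cube([499, 457, 21]);
translate([165, 493, 0]) cube([45, 45, 401]);
translate([619, 493, 0]) cube([45, 45, 401]);
translate([165, 905, 0]) cube([45, 45, 401]);
translate([619, 905, 0]) cube([45, 45, 401]);
translate([165, 917, 422]) cube([499, 33, 490]);


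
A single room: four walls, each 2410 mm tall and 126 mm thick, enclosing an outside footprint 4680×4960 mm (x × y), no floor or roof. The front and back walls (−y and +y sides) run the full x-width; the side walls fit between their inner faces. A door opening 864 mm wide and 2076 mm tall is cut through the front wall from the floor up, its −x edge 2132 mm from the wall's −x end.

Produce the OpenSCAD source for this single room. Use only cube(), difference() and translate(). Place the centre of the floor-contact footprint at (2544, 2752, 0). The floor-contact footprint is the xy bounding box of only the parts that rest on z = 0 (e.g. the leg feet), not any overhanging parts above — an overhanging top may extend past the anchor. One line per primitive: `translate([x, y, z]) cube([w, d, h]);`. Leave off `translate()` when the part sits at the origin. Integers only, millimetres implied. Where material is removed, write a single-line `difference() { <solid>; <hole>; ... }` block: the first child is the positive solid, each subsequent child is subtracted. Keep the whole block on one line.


difference() { translate([204, 272, 0]) cube([4680, 126, 2410]); translate([2336, 272, 0]) cube([864, 126, 2076]); }
translate([204, 5106, 0]) cube([4680, 126, 2410]);
translate([204, 398, 0]) cube([126, 4708, 2410]);
translate([4758, 398, 0]) cube([126, 4708, 2410]);


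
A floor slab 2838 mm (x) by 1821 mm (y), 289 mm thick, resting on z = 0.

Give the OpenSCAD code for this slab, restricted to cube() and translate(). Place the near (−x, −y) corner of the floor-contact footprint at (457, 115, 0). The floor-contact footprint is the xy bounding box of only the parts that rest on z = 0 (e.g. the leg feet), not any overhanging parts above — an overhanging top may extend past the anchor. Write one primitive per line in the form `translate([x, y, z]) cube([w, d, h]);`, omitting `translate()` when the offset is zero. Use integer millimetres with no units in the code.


translate([457, 115, 0]) cube([2838, 1821, 289]);


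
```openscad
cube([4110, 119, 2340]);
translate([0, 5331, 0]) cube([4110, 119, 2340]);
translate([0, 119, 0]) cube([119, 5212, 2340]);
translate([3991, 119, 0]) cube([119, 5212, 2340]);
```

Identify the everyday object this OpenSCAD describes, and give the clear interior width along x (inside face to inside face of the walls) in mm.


A house (or room) frame. The interior width is 3872 mm.

Four 2340 mm walls enclosing a rectangle with no floor or roof — a room or house frame. Outside width is 4110 mm and wall thickness is 119 mm, so the interior width is 4110 − 2 × 119 = 3872 mm.


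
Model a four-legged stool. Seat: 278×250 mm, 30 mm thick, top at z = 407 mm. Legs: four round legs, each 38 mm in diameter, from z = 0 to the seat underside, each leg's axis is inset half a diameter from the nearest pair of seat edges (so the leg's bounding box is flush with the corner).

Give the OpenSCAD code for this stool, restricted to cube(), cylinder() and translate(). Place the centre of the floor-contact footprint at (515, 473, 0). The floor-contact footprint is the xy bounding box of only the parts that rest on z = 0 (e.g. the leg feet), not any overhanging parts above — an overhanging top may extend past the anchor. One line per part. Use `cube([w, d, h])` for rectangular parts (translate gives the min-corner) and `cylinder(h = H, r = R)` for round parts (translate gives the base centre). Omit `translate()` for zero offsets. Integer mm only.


// leg_h = 407 - 30 = 377
translate([376, 348, 377]) cube([278, 250, 30]);
translate([395, 367, 0]) cylinder(h = 377, r = 19);
translate([635, 367, 0]) cylinder(h = 377, r = 19);
translate([395, 579, 0]) cylinder(h = 377, r = 19);
translate([635, 579, 0]) cylinder(h = 377, r = 19);


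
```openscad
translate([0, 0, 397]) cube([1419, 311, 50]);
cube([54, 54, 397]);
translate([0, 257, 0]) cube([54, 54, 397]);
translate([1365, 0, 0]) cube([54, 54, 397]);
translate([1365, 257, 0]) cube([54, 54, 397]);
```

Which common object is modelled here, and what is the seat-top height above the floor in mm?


A bench. The seat-top height is 447 mm.

A long slab on four corner posts — a bench. The slab sits at z = 397 with thickness 50, so the top is 397 + 50 = 447 mm.


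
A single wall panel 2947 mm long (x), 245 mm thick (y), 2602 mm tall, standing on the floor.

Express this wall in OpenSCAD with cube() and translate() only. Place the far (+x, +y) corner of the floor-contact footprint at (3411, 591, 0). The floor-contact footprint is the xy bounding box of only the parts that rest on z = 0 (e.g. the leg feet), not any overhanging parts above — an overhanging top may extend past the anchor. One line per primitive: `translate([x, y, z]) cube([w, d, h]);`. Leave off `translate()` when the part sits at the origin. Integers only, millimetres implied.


translate([464, 346, 0]) cube([2947, 245, 2602]);


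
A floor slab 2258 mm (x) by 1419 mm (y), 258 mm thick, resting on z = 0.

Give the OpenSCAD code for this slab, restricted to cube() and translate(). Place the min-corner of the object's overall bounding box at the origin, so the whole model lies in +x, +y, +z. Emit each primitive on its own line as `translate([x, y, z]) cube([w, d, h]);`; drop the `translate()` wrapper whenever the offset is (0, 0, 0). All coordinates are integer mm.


cube([2258, 1419, 258]);


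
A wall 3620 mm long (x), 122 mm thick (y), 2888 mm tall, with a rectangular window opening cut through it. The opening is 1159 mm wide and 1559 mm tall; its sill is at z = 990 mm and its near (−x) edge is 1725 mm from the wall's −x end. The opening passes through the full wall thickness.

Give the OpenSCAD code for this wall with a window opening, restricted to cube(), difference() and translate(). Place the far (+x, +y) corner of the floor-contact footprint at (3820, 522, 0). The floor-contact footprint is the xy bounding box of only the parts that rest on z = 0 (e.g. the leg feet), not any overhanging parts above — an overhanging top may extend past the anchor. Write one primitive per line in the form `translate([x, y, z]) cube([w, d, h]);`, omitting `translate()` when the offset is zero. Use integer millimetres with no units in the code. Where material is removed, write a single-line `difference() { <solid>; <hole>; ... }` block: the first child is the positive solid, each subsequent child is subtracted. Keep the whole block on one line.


difference() { translate([200, 400, 0]) cube([3620, 122, 2888]); translate([1925, 400, 990]) cube([1159, 122, 1559]); }


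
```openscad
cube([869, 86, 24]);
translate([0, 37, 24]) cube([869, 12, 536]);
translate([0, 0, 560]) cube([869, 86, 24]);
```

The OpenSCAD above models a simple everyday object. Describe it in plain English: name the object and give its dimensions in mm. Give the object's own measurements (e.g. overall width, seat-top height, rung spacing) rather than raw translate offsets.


An I-beam lying along x, 869 mm long. Overall section height 584 mm. Two flanges 86 mm wide (y) and 24 mm thick, one on the floor and one at the top; a web 12 mm thick runs between them, centred on the flange width.


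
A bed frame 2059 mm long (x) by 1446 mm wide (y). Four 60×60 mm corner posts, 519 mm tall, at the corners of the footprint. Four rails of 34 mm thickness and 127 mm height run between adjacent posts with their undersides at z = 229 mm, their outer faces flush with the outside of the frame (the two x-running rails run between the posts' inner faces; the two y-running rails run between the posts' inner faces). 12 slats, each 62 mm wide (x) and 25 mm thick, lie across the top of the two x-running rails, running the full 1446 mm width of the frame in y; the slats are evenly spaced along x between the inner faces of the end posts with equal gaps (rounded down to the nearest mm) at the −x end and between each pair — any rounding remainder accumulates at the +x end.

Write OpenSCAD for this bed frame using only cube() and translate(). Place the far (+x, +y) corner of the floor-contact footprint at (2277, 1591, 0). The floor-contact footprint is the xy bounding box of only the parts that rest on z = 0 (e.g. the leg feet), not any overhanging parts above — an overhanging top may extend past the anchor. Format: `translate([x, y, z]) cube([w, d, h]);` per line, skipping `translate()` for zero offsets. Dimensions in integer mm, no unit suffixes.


translate([218, 145, 0]) cube([60, 60, 519]);
translate([218, 1531, 0]) cube([60, 60, 519]);
translate([2217, 145, 0]) cube([60, 60, 519]);
translate([2217, 1531, 0]) cube([60, 60, 519]);
translate([278, 145, 229]) cube([1939, 34, 127]);
translate([278, 1557, 229]) cube([1939, 34, 127]);
translate([218, 205, 229]) cube([34, 1326, 127]);
translate([2243, 205, 229]) cube([34, 1326, 127]);
translate([369, 145, 356]) cube([62, 1446, 25]);
translate([522, 145, 356]) cube([62, 1446, 25]);
translate([675, 145, 356]) cube([62, 1446, 25]);
translate([828, 145, 356]) cube([62, 1446, 25]);
translate([981, 145, 356]) cube([62, 1446, 25]);
translate([1134, 145, 356]) cube([62, 1446, 25]);
translate([1287, 145, 356]) cube([62, 1446, 25]);
translate([1440, 145, 356]) cube([62, 1446, 25]);
translate([1593, 145, 356]) cube([62, 1446, 25]);
translate([1746, 145, 356]) cube([62, 1446, 25]);
translate([1899, 145, 356]) cube([62, 1446, 25]);
translate([2052, 145, 356]) cube([62, 1446, 25]);


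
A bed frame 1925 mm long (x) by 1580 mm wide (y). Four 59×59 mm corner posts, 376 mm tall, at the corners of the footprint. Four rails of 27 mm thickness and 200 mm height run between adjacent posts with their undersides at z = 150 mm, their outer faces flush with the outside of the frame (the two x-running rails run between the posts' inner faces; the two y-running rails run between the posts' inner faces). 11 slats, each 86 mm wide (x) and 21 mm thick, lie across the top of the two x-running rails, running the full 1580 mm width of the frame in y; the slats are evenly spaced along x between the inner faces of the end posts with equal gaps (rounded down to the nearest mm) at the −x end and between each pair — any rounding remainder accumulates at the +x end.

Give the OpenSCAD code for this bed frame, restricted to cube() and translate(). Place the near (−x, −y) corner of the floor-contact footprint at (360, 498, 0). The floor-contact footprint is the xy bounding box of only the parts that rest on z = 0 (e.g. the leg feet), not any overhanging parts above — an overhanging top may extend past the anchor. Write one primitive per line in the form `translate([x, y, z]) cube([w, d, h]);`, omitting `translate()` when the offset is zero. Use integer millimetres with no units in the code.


translate([360, 498, 0]) cube([59, 59, 376]);
translate([360, 2019, 0]) cube([59, 59, 376]);
translate([2226, 498, 0]) cube([59, 59, 376]);
translate([2226, 2019, 0]) cube([59, 59, 376]);
translate([419, 498, 150]) cube([1807, 27, 200]);
translate([419, 2051, 150]) cube([1807, 27, 200]);
translate([360, 557, 150]) cube([27, 1462, 200]);
translate([2258, 557, 150]) cube([27, 1462, 200]);
translate([490, 498, 350]) cube([86, 1580, 21]);
translate([647, 498, 350]) cube([86, 1580, 21]);
translate([804, 498, 350]) cube([86, 1580, 21]);
translate([961, 498, 350]) cube([86, 1580, 21]);
translate([1118, 498, 350]) cube([86, 1580, 21]);
translate([1275, 498, 350]) cube([86, 1580, 21]);
translate([1432, 498, 350]) cube([86, 1580, 21]);
translate([1589, 498, 350]) cube([86, 1580, 21]);
translate([1746, 498, 350]) cube([86, 1580, 21]);
translate([1903, 498, 350]) cube([86, 1580, 21]);
translate([2060, 498, 350]) cube([86, 1580, 21]);


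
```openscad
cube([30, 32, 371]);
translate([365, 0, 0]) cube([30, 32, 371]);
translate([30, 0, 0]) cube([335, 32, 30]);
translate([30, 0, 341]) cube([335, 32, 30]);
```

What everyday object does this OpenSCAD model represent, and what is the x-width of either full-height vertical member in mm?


A picture frame. The border width is 30 mm.

Four thin pieces enclosing a rectangular opening — a picture frame. The two full-height stiles are 371 mm tall; the top rail sits at z = 341 and is 30 mm tall, so the border above the opening is 371 − 341 = 30 mm, matching the stile x-width.


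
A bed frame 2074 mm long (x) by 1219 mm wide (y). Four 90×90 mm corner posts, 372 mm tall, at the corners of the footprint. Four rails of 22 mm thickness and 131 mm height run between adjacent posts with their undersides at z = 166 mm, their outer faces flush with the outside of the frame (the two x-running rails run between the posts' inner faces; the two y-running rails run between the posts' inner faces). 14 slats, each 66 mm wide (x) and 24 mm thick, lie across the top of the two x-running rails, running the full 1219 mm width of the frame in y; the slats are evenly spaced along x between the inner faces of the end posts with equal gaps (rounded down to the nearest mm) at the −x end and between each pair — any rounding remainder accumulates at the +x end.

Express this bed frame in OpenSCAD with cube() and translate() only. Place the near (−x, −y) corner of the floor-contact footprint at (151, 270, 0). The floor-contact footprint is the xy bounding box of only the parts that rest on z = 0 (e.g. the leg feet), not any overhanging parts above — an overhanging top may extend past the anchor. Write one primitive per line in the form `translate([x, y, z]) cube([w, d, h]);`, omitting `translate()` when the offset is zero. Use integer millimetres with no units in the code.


translate([151, 270, 0]) cube([90, 90, 372]);
translate([151, 1399, 0]) cube([90, 90, 372]);
translate([2135, 270, 0]) cube([90, 90, 372]);
translate([2135, 1399, 0]) cube([90, 90, 372]);
translate([241, 270, 166]) cube([1894, 22, 131]);
translate([241, 1467, 166]) cube([1894, 22, 131]);
translate([151, 360, 166]) cube([22, 1039, 131]);
translate([2203, 360, 166]) cube([22, 1039, 131]);
translate([305, 270, 297]) cube([66, 1219, 24]);
translate([435, 270, 297]) cube([66, 1219, 24]);
translate([565, 270, 297]) cube([66, 1219, 24]);
translate([695, 270, 297]) cube([66, 1219, 24]);
translate([825, 270, 297]) cube([66, 1219, 24]);
translate([955, 270, 297]) cube([66, 1219, 24]);
translate([1085, 270, 297]) cube([66, 1219, 24]);
translate([1215, 270, 297]) cube([66, 1219, 24]);
translate([1345, 270, 297]) cube([66, 1219, 24]);
translate([1475, 270, 297]) cube([66, 1219, 24]);
translate([1605, 270, 297]) cube([66, 1219, 24]);
translate([1735, 270, 297]) cube([66, 1219, 24]);
translate([1865, 270, 297]) cube([66, 1219, 24]);
translate([1995, 270, 297]) cube([66, 1219, 24]);


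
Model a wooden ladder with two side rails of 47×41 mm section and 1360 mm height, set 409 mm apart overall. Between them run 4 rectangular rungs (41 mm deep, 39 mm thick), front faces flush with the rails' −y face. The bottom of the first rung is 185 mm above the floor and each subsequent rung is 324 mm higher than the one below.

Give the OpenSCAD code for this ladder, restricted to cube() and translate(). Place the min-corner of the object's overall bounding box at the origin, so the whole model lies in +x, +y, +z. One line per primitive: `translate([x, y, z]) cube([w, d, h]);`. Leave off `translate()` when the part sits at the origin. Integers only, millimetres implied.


cube([47, 41, 1360]);
translate([362, 0, 0]) cube([47, 41, 1360]);
translate([47, 0, 185]) cube([315, 41, 39]);
translate([47, 0, 509]) cube([315, 41, 39]);
translate([47, 0, 833]) cube([315, 41, 39]);
translate([47, 0, 1157]) cube([315, 41, 39]);


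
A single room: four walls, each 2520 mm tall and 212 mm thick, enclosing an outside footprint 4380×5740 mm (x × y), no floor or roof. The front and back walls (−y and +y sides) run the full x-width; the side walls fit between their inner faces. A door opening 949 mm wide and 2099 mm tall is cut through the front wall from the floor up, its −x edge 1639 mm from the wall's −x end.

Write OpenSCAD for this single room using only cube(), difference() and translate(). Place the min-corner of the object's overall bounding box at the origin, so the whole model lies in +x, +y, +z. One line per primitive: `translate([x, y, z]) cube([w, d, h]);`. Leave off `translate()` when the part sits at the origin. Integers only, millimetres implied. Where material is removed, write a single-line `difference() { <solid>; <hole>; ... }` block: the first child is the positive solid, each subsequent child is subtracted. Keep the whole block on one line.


difference() { cube([4380, 212, 2520]); translate([1639, 0, 0]) cube([949, 212, 2099]); }
translate([0, 5528, 0]) cube([4380, 212, 2520]);
translate([0, 212, 0]) cube([212, 5316, 2520]);
translate([4168, 212, 0]) cube([212, 5316, 2520]);


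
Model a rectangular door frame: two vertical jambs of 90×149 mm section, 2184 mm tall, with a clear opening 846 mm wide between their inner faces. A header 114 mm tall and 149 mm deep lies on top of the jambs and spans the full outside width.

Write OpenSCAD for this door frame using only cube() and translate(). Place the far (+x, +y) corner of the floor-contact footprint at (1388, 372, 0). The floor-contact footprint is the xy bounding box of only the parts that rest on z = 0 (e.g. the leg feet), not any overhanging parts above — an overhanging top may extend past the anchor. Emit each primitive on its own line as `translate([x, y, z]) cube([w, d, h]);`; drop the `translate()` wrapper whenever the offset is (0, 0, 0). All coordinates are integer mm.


translate([362, 223, 0]) cube([90, 149, 2184]);
translate([1298, 223, 0]) cube([90, 149, 2184]);
translate([362, 223, 2184]) cube([1026, 149, 114]);


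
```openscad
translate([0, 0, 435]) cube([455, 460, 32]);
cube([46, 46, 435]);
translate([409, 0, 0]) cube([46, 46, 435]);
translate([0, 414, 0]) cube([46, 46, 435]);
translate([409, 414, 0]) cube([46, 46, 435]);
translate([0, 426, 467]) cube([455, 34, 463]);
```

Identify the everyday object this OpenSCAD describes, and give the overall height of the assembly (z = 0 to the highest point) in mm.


A chair. The overall height is 930 mm.

A slab on four corner posts with a tall panel at the back — a chair. The seat slab sits at z = 435 with thickness 32, and the 463 mm backrest starts at the seat top, so the overall height is 435 + 32 + 463 = 930 mm.


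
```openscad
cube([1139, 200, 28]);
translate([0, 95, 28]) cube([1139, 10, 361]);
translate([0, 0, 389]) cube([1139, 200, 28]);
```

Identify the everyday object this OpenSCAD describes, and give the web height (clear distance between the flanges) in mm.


An I-beam. The web height is 361 mm.

Two wide flanges with a thin centred web — an I-beam. Overall 417 mm minus two 28 mm flanges gives a web of 417 − 2·28 = 361 mm.


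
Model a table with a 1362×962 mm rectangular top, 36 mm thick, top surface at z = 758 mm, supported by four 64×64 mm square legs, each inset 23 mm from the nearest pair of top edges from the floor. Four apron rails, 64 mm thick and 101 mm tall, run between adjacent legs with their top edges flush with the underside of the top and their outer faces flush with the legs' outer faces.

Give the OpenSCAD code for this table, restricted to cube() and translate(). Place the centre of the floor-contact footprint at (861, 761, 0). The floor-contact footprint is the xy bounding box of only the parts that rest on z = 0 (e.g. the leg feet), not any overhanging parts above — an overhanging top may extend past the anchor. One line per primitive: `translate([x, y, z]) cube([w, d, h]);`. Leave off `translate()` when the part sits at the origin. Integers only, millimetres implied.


// leg_h = 758 - 36 = 722
// apron z = 722 - 101 = 621
translate([180, 280, 722]) cube([1362, 962, 36]);
translate([203, 303, 0]) cube([64, 64, 722]);
translate([1455, 303, 0]) cube([64, 64, 722]);
translate([203, 1155, 0]) cube([64, 64, 722]);
translate([1455, 1155, 0]) cube([64, 64, 722]);
translate([267, 303, 621]) cube([1188, 64, 101]);
translate([267, 1155, 621]) cube([1188, 64, 101]);
translate([203, 367, 621]) cube([64, 788, 101]);
translate([1455, 367, 621]) cube([64, 788, 101]);


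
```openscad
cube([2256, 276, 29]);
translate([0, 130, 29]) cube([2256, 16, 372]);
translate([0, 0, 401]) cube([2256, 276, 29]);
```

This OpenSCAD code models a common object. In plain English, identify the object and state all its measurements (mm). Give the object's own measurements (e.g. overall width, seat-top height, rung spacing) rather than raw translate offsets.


An I-beam lying along x, 2256 mm long. Overall section height 430 mm. Two flanges 276 mm wide (y) and 29 mm thick, one on the floor and one at the top; a web 16 mm thick runs between them, centred on the flange width.
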